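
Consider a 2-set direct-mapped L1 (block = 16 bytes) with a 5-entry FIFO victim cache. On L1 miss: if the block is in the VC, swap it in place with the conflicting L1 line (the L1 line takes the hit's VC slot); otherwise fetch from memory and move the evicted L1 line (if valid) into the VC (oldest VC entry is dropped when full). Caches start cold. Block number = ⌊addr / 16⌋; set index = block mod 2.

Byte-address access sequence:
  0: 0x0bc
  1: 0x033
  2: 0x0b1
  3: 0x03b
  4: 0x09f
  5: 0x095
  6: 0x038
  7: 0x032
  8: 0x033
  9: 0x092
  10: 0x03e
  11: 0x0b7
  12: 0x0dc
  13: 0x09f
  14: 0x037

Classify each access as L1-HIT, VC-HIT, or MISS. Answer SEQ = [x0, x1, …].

SEQ = [MISS, MISS, VC-HIT, VC-HIT, MISS, L1-HIT, VC-HIT, L1-HIT, L1-HIT, VC-HIT, VC-HIT, VC-HIT, MISS, VC-HIT, VC-HIT]

0: 0xbc (blk 11, set 1) → MISS  vc=[]
1: 0x33 (blk 3, set 1) → MISS  vc=[11]
2: 0xb1 (blk 11, set 1) → VC-HIT  vc=[3]
3: 0x3b (blk 3, set 1) → VC-HIT  vc=[11]
4: 0x9f (blk 9, set 1) → MISS  vc=[11, 3]
5: 0x95 (blk 9, set 1) → L1-HIT  vc=[11, 3]
6: 0x38 (blk 3, set 1) → VC-HIT  vc=[11, 9]
7: 0x32 (blk 3, set 1) → L1-HIT  vc=[11, 9]
8: 0x33 (blk 3, set 1) → L1-HIT  vc=[11, 9]
9: 0x92 (blk 9, set 1) → VC-HIT  vc=[11, 3]
10: 0x3e (blk 3, set 1) → VC-HIT  vc=[11, 9]
11: 0xb7 (blk 11, set 1) → VC-HIT  vc=[3, 9]
12: 0xdc (blk 13, set 1) → MISS  vc=[3, 9, 11]
13: 0x9f (blk 9, set 1) → VC-HIT  vc=[3, 13, 11]
14: 0x37 (blk 3, set 1) → VC-HIT  vc=[9, 13, 11]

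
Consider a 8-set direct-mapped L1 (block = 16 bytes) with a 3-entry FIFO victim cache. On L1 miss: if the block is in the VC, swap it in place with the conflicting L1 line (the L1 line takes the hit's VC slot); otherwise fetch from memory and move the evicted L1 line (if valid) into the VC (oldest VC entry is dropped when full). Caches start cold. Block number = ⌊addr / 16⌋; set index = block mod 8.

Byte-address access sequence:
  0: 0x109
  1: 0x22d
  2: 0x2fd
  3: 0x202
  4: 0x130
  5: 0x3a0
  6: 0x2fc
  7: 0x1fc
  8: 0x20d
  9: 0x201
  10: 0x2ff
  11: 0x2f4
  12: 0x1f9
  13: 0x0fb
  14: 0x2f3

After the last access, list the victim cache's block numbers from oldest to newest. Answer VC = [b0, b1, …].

VC = [34, 15, 31]

#0 0x109→b16/s0 MISS; vc=[]
#1 0x22d→b34/s2 MISS; vc=[]
#2 0x2fd→b47/s7 MISS; vc=[]
#3 0x202→b32/s0 MISS; vc=[16]
#4 0x130→b19/s3 MISS; vc=[16]
#5 0x3a0→b58/s2 MISS; vc=[16,34]
#6 0x2fc→b47/s7 L1-HIT; vc=[16,34]
#7 0x1fc→b31/s7 MISS; vc=[16,34,47]
#8 0x20d→b32/s0 L1-HIT; vc=[16,34,47]
#9 0x201→b32/s0 L1-HIT; vc=[16,34,47]
#10 0x2ff→b47/s7 VC-HIT; vc=[16,34,31]
#11 0x2f4→b47/s7 L1-HIT; vc=[16,34,31]
#12 0x1f9→b31/s7 VC-HIT; vc=[16,34,47]
#13 0xfb→b15/s7 MISS; vc=[34,47,31]
#14 0x2f3→b47/s7 VC-HIT; vc=[34,15,31]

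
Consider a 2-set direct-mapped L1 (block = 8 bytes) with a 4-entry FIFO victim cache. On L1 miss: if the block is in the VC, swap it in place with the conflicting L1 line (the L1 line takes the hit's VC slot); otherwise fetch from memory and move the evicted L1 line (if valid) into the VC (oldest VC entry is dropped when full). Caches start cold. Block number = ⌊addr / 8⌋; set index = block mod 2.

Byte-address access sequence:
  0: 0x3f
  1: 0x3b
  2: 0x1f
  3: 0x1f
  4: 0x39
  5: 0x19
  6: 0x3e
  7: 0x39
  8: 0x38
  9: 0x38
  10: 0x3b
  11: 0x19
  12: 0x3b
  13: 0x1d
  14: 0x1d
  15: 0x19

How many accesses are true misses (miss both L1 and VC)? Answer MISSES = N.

#0 0x3f→b7/s1 MISS; vc=[]
#1 0x3b→b7/s1 L1-HIT; vc=[]
#2 0x1f→b3/s1 MISS; vc=[7]
#3 0x1f→b3/s1 L1-HIT; vc=[7]
#4 0x39→b7/s1 VC-HIT; vc=[3]
#5 0x19→b3/s1 VC-HIT; vc=[7]
#6 0x3e→b7/s1 VC-HIT; vc=[3]
#7 0x39→b7/s1 L1-HIT; vc=[3]
#8 0x38→b7/s1 L1-HIT; vc=[3]
#9 0x38→b7/s1 L1-HIT; vc=[3]
#10 0x3b→b7/s1 L1-HIT; vc=[3]
#11 0x19→b3/s1 VC-HIT; vc=[7]
#12 0x3b→b7/s1 VC-HIT; vc=[3]
#13 0x1d→b3/s1 VC-HIT; vc=[7]
#14 0x1d→b3/s1 L1-HIT; vc=[7]
#15 0x19→b3/s1 L1-HIT; vc=[7]

MISSES = 2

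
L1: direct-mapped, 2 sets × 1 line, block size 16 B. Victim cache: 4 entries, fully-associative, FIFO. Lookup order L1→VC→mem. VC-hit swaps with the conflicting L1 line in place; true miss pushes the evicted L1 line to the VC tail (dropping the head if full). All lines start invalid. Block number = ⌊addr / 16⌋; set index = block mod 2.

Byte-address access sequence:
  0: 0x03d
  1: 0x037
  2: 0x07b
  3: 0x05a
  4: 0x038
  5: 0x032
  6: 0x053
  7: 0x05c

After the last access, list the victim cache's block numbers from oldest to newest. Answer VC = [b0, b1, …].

0: 0x3d (blk 3, set 1) → MISS  vc=[]
1: 0x37 (blk 3, set 1) → L1-HIT  vc=[]
2: 0x7b (blk 7, set 1) → MISS  vc=[3]
3: 0x5a (blk 5, set 1) → MISS  vc=[3, 7]
4: 0x38 (blk 3, set 1) → VC-HIT  vc=[5, 7]
5: 0x32 (blk 3, set 1) → L1-HIT  vc=[5, 7]
6: 0x53 (blk 5, set 1) → VC-HIT  vc=[3, 7]
7: 0x5c (blk 5, set 1) → L1-HIT  vc=[3, 7]

VC = [3, 7]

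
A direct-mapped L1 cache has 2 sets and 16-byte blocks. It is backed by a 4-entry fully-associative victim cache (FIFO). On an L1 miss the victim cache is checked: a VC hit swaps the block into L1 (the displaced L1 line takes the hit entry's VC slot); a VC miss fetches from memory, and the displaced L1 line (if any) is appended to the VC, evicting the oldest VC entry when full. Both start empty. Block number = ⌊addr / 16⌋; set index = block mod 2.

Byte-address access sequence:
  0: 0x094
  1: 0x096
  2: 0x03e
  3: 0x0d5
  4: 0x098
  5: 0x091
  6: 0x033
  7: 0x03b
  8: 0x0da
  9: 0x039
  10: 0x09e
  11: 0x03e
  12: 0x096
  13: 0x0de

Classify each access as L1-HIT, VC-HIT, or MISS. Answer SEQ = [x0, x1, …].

SEQ = [MISS, L1-HIT, MISS, MISS, VC-HIT, L1-HIT, VC-HIT, L1-HIT, VC-HIT, VC-HIT, VC-HIT, VC-HIT, VC-HIT, VC-HIT]

#0 0x94→b9/s1 MISS; vc=[]
#1 0x96→b9/s1 L1-HIT; vc=[]
#2 0x3e→b3/s1 MISS; vc=[9]
#3 0xd5→b13/s1 MISS; vc=[9,3]
#4 0x98→b9/s1 VC-HIT; vc=[13,3]
#5 0x91→b9/s1 L1-HIT; vc=[13,3]
#6 0x33→b3/s1 VC-HIT; vc=[13,9]
#7 0x3b→b3/s1 L1-HIT; vc=[13,9]
#8 0xda→b13/s1 VC-HIT; vc=[3,9]
#9 0x39→b3/s1 VC-HIT; vc=[13,9]
#10 0x9e→b9/s1 VC-HIT; vc=[13,3]
#11 0x3e→b3/s1 VC-HIT; vc=[13,9]
#12 0x96→b9/s1 VC-HIT; vc=[13,3]
#13 0xde→b13/s1 VC-HIT; vc=[9,3]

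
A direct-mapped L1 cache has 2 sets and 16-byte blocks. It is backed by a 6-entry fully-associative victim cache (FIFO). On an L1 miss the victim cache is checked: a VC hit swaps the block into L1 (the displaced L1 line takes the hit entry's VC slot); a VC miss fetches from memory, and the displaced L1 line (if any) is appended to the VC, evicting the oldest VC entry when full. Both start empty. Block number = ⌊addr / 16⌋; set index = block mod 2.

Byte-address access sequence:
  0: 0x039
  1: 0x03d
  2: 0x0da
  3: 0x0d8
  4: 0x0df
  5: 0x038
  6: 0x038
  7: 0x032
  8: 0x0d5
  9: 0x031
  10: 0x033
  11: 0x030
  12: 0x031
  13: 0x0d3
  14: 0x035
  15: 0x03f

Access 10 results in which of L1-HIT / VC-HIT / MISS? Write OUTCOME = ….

  [0] addr=0x39 blk=3 s=1: MISS | VC []
  [1] addr=0x3d blk=3 s=1: L1-HIT | VC []
  [2] addr=0xda blk=13 s=1: MISS | VC [3]
  [3] addr=0xd8 blk=13 s=1: L1-HIT | VC [3]
  [4] addr=0xdf blk=13 s=1: L1-HIT | VC [3]
  [5] addr=0x38 blk=3 s=1: VC-HIT | VC [13]
  [6] addr=0x38 blk=3 s=1: L1-HIT | VC [13]
  [7] addr=0x32 blk=3 s=1: L1-HIT | VC [13]
  [8] addr=0xd5 blk=13 s=1: VC-HIT | VC [3]
  [9] addr=0x31 blk=3 s=1: VC-HIT | VC [13]
  [10] addr=0x33 blk=3 s=1: L1-HIT | VC [13]
  [11] addr=0x30 blk=3 s=1: L1-HIT | VC [13]
  [12] addr=0x31 blk=3 s=1: L1-HIT | VC [13]
  [13] addr=0xd3 blk=13 s=1: VC-HIT | VC [3]
  [14] addr=0x35 blk=3 s=1: VC-HIT | VC [13]
  [15] addr=0x3f blk=3 s=1: L1-HIT | VC [13]

OUTCOME = L1-HIT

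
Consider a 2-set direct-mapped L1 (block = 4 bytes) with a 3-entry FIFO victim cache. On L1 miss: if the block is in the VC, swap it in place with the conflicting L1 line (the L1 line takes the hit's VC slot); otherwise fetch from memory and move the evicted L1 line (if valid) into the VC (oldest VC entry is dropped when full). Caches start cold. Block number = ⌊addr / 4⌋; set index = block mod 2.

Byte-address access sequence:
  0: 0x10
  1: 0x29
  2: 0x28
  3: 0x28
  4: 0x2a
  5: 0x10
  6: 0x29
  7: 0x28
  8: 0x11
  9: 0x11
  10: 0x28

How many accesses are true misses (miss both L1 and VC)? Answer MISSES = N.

MISSES = 2

  [0] addr=0x10 blk=4 s=0: MISS | VC []
  [1] addr=0x29 blk=10 s=0: MISS | VC [4]
  [2] addr=0x28 blk=10 s=0: L1-HIT | VC [4]
  [3] addr=0x28 blk=10 s=0: L1-HIT | VC [4]
  [4] addr=0x2a blk=10 s=0: L1-HIT | VC [4]
  [5] addr=0x10 blk=4 s=0: VC-HIT | VC [10]
  [6] addr=0x29 blk=10 s=0: VC-HIT | VC [4]
  [7] addr=0x28 blk=10 s=0: L1-HIT | VC [4]
  [8] addr=0x11 blk=4 s=0: VC-HIT | VC [10]
  [9] addr=0x11 blk=4 s=0: L1-HIT | VC [10]
  [10] addr=0x28 blk=10 s=0: VC-HIT | VC [4]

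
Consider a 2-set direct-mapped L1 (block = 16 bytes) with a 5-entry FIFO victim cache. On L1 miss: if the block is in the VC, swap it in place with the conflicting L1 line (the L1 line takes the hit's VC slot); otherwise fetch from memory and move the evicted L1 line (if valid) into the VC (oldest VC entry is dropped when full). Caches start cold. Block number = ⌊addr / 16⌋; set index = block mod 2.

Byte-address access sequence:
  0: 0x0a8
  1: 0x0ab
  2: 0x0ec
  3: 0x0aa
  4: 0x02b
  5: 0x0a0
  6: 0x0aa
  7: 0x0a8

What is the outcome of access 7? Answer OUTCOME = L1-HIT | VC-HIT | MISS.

OUTCOME = L1-HIT

#0 0xa8→b10/s0 MISS; vc=[]
#1 0xab→b10/s0 L1-HIT; vc=[]
#2 0xec→b14/s0 MISS; vc=[10]
#3 0xaa→b10/s0 VC-HIT; vc=[14]
#4 0x2b→b2/s0 MISS; vc=[14,10]
#5 0xa0→b10/s0 VC-HIT; vc=[14,2]
#6 0xaa→b10/s0 L1-HIT; vc=[14,2]
#7 0xa8→b10/s0 L1-HIT; vc=[14,2]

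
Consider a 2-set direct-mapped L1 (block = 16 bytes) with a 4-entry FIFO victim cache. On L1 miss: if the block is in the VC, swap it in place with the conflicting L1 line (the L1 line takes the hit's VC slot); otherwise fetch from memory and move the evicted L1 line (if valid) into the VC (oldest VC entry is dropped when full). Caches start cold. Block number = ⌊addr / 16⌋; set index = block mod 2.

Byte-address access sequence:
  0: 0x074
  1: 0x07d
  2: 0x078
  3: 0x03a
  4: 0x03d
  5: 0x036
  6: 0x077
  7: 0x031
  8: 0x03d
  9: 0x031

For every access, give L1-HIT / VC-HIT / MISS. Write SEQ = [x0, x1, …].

SEQ = [MISS, L1-HIT, L1-HIT, MISS, L1-HIT, L1-HIT, VC-HIT, VC-HIT, L1-HIT, L1-HIT]

  [0] addr=0x74 blk=7 s=1: MISS | VC []
  [1] addr=0x7d blk=7 s=1: L1-HIT | VC []
  [2] addr=0x78 blk=7 s=1: L1-HIT | VC []
  [3] addr=0x3a blk=3 s=1: MISS | VC [7]
  [4] addr=0x3d blk=3 s=1: L1-HIT | VC [7]
  [5] addr=0x36 blk=3 s=1: L1-HIT | VC [7]
  [6] addr=0x77 blk=7 s=1: VC-HIT | VC [3]
  [7] addr=0x31 blk=3 s=1: VC-HIT | VC [7]
  [8] addr=0x3d blk=3 s=1: L1-HIT | VC [7]
  [9] addr=0x31 blk=3 s=1: L1-HIT | VC [7]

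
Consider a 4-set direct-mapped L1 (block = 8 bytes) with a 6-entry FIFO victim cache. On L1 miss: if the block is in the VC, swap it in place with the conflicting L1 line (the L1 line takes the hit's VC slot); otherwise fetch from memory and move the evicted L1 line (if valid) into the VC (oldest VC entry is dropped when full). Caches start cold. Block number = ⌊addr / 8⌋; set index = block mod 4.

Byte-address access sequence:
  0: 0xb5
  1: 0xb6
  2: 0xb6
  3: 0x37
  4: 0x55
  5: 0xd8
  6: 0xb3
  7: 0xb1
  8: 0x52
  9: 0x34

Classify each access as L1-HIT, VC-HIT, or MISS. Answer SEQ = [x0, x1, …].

SEQ = [MISS, L1-HIT, L1-HIT, MISS, MISS, MISS, VC-HIT, L1-HIT, VC-HIT, VC-HIT]

#0 0xb5→b22/s2 MISS; vc=[]
#1 0xb6→b22/s2 L1-HIT; vc=[]
#2 0xb6→b22/s2 L1-HIT; vc=[]
#3 0x37→b6/s2 MISS; vc=[22]
#4 0x55→b10/s2 MISS; vc=[22,6]
#5 0xd8→b27/s3 MISS; vc=[22,6]
#6 0xb3→b22/s2 VC-HIT; vc=[10,6]
#7 0xb1→b22/s2 L1-HIT; vc=[10,6]
#8 0x52→b10/s2 VC-HIT; vc=[22,6]
#9 0x34→b6/s2 VC-HIT; vc=[22,10]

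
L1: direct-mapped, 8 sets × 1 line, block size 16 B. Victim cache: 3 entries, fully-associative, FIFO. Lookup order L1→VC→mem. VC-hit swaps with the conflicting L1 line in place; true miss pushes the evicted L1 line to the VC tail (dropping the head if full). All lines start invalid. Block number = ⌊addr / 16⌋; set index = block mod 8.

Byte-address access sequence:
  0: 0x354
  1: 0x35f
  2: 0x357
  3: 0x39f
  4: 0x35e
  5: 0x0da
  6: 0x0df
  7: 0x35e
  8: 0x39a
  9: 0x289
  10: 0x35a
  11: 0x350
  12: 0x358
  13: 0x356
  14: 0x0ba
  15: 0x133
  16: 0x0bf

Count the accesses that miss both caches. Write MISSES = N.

MISSES = 6

  [0] addr=0x354 blk=53 s=5: MISS | VC []
  [1] addr=0x35f blk=53 s=5: L1-HIT | VC []
  [2] addr=0x357 blk=53 s=5: L1-HIT | VC []
  [3] addr=0x39f blk=57 s=1: MISS | VC []
  [4] addr=0x35e blk=53 s=5: L1-HIT | VC []
  [5] addr=0xda blk=13 s=5: MISS | VC [53]
  [6] addr=0xdf blk=13 s=5: L1-HIT | VC [53]
  [7] addr=0x35e blk=53 s=5: VC-HIT | VC [13]
  [8] addr=0x39a blk=57 s=1: L1-HIT | VC [13]
  [9] addr=0x289 blk=40 s=0: MISS | VC [13]
  [10] addr=0x35a blk=53 s=5: L1-HIT | VC [13]
  [11] addr=0x350 blk=53 s=5: L1-HIT | VC [13]
  [12] addr=0x358 blk=53 s=5: L1-HIT | VC [13]
  [13] addr=0x356 blk=53 s=5: L1-HIT | VC [13]
  [14] addr=0xba blk=11 s=3: MISS | VC [13]
  [15] addr=0x133 blk=19 s=3: MISS | VC [13, 11]
  [16] addr=0xbf blk=11 s=3: VC-HIT | VC [13, 19]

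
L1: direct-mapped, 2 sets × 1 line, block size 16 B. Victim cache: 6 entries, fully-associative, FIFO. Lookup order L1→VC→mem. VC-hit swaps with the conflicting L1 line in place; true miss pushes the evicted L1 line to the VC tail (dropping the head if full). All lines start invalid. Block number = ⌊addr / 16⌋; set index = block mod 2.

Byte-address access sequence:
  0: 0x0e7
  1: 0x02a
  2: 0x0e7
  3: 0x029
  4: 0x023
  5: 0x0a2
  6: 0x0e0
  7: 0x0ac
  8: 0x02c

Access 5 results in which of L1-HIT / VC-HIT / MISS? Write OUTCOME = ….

OUTCOME = MISS

0: 0xe7 (blk 14, set 0) → MISS  vc=[]
1: 0x2a (blk 2, set 0) → MISS  vc=[14]
2: 0xe7 (blk 14, set 0) → VC-HIT  vc=[2]
3: 0x29 (blk 2, set 0) → VC-HIT  vc=[14]
4: 0x23 (blk 2, set 0) → L1-HIT  vc=[14]
5: 0xa2 (blk 10, set 0) → MISS  vc=[14, 2]
6: 0xe0 (blk 14, set 0) → VC-HIT  vc=[10, 2]
7: 0xac (blk 10, set 0) → VC-HIT  vc=[14, 2]
8: 0x2c (blk 2, set 0) → VC-HIT  vc=[14, 10]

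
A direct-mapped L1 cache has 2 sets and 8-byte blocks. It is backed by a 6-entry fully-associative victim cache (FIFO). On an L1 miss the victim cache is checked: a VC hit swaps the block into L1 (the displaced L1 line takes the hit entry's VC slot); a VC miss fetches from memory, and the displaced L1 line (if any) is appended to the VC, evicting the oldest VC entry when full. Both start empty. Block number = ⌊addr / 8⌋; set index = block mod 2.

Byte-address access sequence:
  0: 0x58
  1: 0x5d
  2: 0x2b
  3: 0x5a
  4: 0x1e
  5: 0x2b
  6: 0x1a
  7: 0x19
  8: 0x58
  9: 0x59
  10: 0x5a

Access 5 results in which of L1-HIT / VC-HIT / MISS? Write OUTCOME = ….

0: 0x58 (blk 11, set 1) → MISS  vc=[]
1: 0x5d (blk 11, set 1) → L1-HIT  vc=[]
2: 0x2b (blk 5, set 1) → MISS  vc=[11]
3: 0x5a (blk 11, set 1) → VC-HIT  vc=[5]
4: 0x1e (blk 3, set 1) → MISS  vc=[5, 11]
5: 0x2b (blk 5, set 1) → VC-HIT  vc=[3, 11]
6: 0x1a (blk 3, set 1) → VC-HIT  vc=[5, 11]
7: 0x19 (blk 3, set 1) → L1-HIT  vc=[5, 11]
8: 0x58 (blk 11, set 1) → VC-HIT  vc=[5, 3]
9: 0x59 (blk 11, set 1) → L1-HIT  vc=[5, 3]
10: 0x5a (blk 11, set 1) → L1-HIT  vc=[5, 3]

OUTCOME = VC-HIT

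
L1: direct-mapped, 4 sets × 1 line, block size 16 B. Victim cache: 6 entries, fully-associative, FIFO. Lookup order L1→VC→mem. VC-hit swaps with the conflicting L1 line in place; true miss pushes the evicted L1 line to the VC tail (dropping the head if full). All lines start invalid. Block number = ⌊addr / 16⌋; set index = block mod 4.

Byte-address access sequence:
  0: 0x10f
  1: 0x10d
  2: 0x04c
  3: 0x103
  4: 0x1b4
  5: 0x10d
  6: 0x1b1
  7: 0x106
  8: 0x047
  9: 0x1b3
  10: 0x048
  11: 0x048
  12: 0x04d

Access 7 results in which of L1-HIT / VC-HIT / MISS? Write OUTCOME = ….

OUTCOME = L1-HIT

  [0] addr=0x10f blk=16 s=0: MISS | VC []
  [1] addr=0x10d blk=16 s=0: L1-HIT | VC []
  [2] addr=0x4c blk=4 s=0: MISS | VC [16]
  [3] addr=0x103 blk=16 s=0: VC-HIT | VC [4]
  [4] addr=0x1b4 blk=27 s=3: MISS | VC [4]
  [5] addr=0x10d blk=16 s=0: L1-HIT | VC [4]
  [6] addr=0x1b1 blk=27 s=3: L1-HIT | VC [4]
  [7] addr=0x106 blk=16 s=0: L1-HIT | VC [4]
  [8] addr=0x47 blk=4 s=0: VC-HIT | VC [16]
  [9] addr=0x1b3 blk=27 s=3: L1-HIT | VC [16]
  [10] addr=0x48 blk=4 s=0: L1-HIT | VC [16]
  [11] addr=0x48 blk=4 s=0: L1-HIT | VC [16]
  [12] addr=0x4d blk=4 s=0: L1-HIT | VC [16]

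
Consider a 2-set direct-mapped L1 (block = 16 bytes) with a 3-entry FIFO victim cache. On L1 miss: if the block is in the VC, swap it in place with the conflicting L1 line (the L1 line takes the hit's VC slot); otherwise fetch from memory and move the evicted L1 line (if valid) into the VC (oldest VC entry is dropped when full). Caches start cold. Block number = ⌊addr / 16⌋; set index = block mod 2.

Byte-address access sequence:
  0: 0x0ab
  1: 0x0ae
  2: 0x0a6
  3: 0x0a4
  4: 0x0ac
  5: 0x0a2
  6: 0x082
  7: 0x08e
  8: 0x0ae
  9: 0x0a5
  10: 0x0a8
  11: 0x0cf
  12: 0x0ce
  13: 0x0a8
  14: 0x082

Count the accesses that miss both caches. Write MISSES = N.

MISSES = 3

0: 0xab (blk 10, set 0) → MISS  vc=[]
1: 0xae (blk 10, set 0) → L1-HIT  vc=[]
2: 0xa6 (blk 10, set 0) → L1-HIT  vc=[]
3: 0xa4 (blk 10, set 0) → L1-HIT  vc=[]
4: 0xac (blk 10, set 0) → L1-HIT  vc=[]
5: 0xa2 (blk 10, set 0) → L1-HIT  vc=[]
6: 0x82 (blk 8, set 0) → MISS  vc=[10]
7: 0x8e (blk 8, set 0) → L1-HIT  vc=[10]
8: 0xae (blk 10, set 0) → VC-HIT  vc=[8]
9: 0xa5 (blk 10, set 0) → L1-HIT  vc=[8]
10: 0xa8 (blk 10, set 0) → L1-HIT  vc=[8]
11: 0xcf (blk 12, set 0) → MISS  vc=[8, 10]
12: 0xce (blk 12, set 0) → L1-HIT  vc=[8, 10]
13: 0xa8 (blk 10, set 0) → VC-HIT  vc=[8, 12]
14: 0x82 (blk 8, set 0) → VC-HIT  vc=[10, 12]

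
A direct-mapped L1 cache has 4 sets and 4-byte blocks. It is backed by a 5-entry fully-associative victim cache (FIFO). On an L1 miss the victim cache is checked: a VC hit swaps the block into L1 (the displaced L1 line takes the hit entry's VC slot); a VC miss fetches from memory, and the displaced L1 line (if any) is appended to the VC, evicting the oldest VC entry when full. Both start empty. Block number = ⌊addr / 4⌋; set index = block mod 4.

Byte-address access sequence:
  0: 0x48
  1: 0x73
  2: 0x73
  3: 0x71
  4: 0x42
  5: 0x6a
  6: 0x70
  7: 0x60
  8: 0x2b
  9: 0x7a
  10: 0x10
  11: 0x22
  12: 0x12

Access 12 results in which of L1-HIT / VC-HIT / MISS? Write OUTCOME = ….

OUTCOME = VC-HIT

#0 0x48→b18/s2 MISS; vc=[]
#1 0x73→b28/s0 MISS; vc=[]
#2 0x73→b28/s0 L1-HIT; vc=[]
#3 0x71→b28/s0 L1-HIT; vc=[]
#4 0x42→b16/s0 MISS; vc=[28]
#5 0x6a→b26/s2 MISS; vc=[28,18]
#6 0x70→b28/s0 VC-HIT; vc=[16,18]
#7 0x60→b24/s0 MISS; vc=[16,18,28]
#8 0x2b→b10/s2 MISS; vc=[16,18,28,26]
#9 0x7a→b30/s2 MISS; vc=[16,18,28,26,10]
#10 0x10→b4/s0 MISS; vc=[18,28,26,10,24]
#11 0x22→b8/s0 MISS; vc=[28,26,10,24,4]
#12 0x12→b4/s0 VC-HIT; vc=[28,26,10,24,8]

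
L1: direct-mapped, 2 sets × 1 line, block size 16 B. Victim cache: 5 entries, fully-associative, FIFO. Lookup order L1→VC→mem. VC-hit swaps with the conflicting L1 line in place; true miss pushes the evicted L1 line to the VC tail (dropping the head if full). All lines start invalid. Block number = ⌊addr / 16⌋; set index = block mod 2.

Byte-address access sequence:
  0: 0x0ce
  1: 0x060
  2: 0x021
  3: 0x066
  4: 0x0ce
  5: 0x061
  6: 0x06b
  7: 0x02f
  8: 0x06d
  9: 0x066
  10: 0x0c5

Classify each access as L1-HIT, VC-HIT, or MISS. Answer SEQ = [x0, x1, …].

SEQ = [MISS, MISS, MISS, VC-HIT, VC-HIT, VC-HIT, L1-HIT, VC-HIT, VC-HIT, L1-HIT, VC-HIT]

  [0] addr=0xce blk=12 s=0: MISS | VC []
  [1] addr=0x60 blk=6 s=0: MISS | VC [12]
  [2] addr=0x21 blk=2 s=0: MISS | VC [12, 6]
  [3] addr=0x66 blk=6 s=0: VC-HIT | VC [12, 2]
  [4] addr=0xce blk=12 s=0: VC-HIT | VC [6, 2]
  [5] addr=0x61 blk=6 s=0: VC-HIT | VC [12, 2]
  [6] addr=0x6b blk=6 s=0: L1-HIT | VC [12, 2]
  [7] addr=0x2f blk=2 s=0: VC-HIT | VC [12, 6]
  [8] addr=0x6d blk=6 s=0: VC-HIT | VC [12, 2]
  [9] addr=0x66 blk=6 s=0: L1-HIT | VC [12, 2]
  [10] addr=0xc5 blk=12 s=0: VC-HIT | VC [6, 2]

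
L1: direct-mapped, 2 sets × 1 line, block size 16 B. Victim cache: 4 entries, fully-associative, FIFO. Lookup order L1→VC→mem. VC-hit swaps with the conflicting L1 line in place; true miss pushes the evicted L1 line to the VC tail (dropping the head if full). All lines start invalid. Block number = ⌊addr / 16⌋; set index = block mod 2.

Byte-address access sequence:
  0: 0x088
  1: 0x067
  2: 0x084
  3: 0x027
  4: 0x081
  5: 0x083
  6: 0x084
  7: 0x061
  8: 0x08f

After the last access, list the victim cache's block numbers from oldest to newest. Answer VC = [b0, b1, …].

VC = [6, 2]

0: 0x88 (blk 8, set 0) → MISS  vc=[]
1: 0x67 (blk 6, set 0) → MISS  vc=[8]
2: 0x84 (blk 8, set 0) → VC-HIT  vc=[6]
3: 0x27 (blk 2, set 0) → MISS  vc=[6, 8]
4: 0x81 (blk 8, set 0) → VC-HIT  vc=[6, 2]
5: 0x83 (blk 8, set 0) → L1-HIT  vc=[6, 2]
6: 0x84 (blk 8, set 0) → L1-HIT  vc=[6, 2]
7: 0x61 (blk 6, set 0) → VC-HIT  vc=[8, 2]
8: 0x8f (blk 8, set 0) → VC-HIT  vc=[6, 2]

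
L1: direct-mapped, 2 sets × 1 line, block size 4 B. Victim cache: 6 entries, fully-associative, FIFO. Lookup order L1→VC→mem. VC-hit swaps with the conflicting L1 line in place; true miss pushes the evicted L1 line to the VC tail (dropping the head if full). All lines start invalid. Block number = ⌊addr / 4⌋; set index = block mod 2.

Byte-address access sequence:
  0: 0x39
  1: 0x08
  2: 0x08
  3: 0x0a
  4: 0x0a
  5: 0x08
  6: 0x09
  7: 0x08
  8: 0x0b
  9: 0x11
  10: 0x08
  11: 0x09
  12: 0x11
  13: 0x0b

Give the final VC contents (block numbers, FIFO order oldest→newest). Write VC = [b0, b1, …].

VC = [14, 4]

  [0] addr=0x39 blk=14 s=0: MISS | VC []
  [1] addr=0x8 blk=2 s=0: MISS | VC [14]
  [2] addr=0x8 blk=2 s=0: L1-HIT | VC [14]
  [3] addr=0xa blk=2 s=0: L1-HIT | VC [14]
  [4] addr=0xa blk=2 s=0: L1-HIT | VC [14]
  [5] addr=0x8 blk=2 s=0: L1-HIT | VC [14]
  [6] addr=0x9 blk=2 s=0: L1-HIT | VC [14]
  [7] addr=0x8 blk=2 s=0: L1-HIT | VC [14]
  [8] addr=0xb blk=2 s=0: L1-HIT | VC [14]
  [9] addr=0x11 blk=4 s=0: MISS | VC [14, 2]
  [10] addr=0x8 blk=2 s=0: VC-HIT | VC [14, 4]
  [11] addr=0x9 blk=2 s=0: L1-HIT | VC [14, 4]
  [12] addr=0x11 blk=4 s=0: VC-HIT | VC [14, 2]
  [13] addr=0xb blk=2 s=0: VC-HIT | VC [14, 4]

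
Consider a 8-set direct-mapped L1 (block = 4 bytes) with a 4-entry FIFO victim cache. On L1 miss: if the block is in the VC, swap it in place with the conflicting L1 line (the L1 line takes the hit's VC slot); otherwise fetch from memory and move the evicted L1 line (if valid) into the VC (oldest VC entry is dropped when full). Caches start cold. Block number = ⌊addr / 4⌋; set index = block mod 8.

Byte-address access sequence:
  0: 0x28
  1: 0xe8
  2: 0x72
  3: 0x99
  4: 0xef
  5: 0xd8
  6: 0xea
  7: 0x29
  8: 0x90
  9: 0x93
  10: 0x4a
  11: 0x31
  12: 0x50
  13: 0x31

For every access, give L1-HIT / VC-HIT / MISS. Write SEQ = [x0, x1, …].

  [0] addr=0x28 blk=10 s=2: MISS | VC []
  [1] addr=0xe8 blk=58 s=2: MISS | VC [10]
  [2] addr=0x72 blk=28 s=4: MISS | VC [10]
  [3] addr=0x99 blk=38 s=6: MISS | VC [10]
  [4] addr=0xef blk=59 s=3: MISS | VC [10]
  [5] addr=0xd8 blk=54 s=6: MISS | VC [10, 38]
  [6] addr=0xea blk=58 s=2: L1-HIT | VC [10, 38]
  [7] addr=0x29 blk=10 s=2: VC-HIT | VC [58, 38]
  [8] addr=0x90 blk=36 s=4: MISS | VC [58, 38, 28]
  [9] addr=0x93 blk=36 s=4: L1-HIT | VC [58, 38, 28]
  [10] addr=0x4a blk=18 s=2: MISS | VC [58, 38, 28, 10]
  [11] addr=0x31 blk=12 s=4: MISS | VC [38, 28, 10, 36]
  [12] addr=0x50 blk=20 s=4: MISS | VC [28, 10, 36, 12]
  [13] addr=0x31 blk=12 s=4: VC-HIT | VC [28, 10, 36, 20]

SEQ = [MISS, MISS, MISS, MISS, MISS, MISS, L1-HIT, VC-HIT, MISS, L1-HIT, MISS, MISS, MISS, VC-HIT]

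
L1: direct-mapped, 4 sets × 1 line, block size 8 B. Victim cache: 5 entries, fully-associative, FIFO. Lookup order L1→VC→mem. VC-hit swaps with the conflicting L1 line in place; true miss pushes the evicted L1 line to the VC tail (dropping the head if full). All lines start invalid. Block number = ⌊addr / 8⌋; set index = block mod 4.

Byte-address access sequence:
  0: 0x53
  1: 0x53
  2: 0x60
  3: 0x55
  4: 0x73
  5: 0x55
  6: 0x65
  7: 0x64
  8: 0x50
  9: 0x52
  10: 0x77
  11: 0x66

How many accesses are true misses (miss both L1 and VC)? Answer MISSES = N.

0: 0x53 (blk 10, set 2) → MISS  vc=[]
1: 0x53 (blk 10, set 2) → L1-HIT  vc=[]
2: 0x60 (blk 12, set 0) → MISS  vc=[]
3: 0x55 (blk 10, set 2) → L1-HIT  vc=[]
4: 0x73 (blk 14, set 2) → MISS  vc=[10]
5: 0x55 (blk 10, set 2) → VC-HIT  vc=[14]
6: 0x65 (blk 12, set 0) → L1-HIT  vc=[14]
7: 0x64 (blk 12, set 0) → L1-HIT  vc=[14]
8: 0x50 (blk 10, set 2) → L1-HIT  vc=[14]
9: 0x52 (blk 10, set 2) → L1-HIT  vc=[14]
10: 0x77 (blk 14, set 2) → VC-HIT  vc=[10]
11: 0x66 (blk 12, set 0) → L1-HIT  vc=[10]

MISSES = 3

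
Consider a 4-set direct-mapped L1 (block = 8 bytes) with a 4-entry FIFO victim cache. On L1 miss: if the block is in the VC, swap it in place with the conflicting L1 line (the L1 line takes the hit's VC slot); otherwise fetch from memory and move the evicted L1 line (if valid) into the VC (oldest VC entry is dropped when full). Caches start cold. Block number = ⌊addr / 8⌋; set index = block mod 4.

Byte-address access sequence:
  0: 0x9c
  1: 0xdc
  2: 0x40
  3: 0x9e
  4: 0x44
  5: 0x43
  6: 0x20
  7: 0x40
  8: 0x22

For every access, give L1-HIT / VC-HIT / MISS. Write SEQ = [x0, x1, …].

#0 0x9c→b19/s3 MISS; vc=[]
#1 0xdc→b27/s3 MISS; vc=[19]
#2 0x40→b8/s0 MISS; vc=[19]
#3 0x9e→b19/s3 VC-HIT; vc=[27]
#4 0x44→b8/s0 L1-HIT; vc=[27]
#5 0x43→b8/s0 L1-HIT; vc=[27]
#6 0x20→b4/s0 MISS; vc=[27,8]
#7 0x40→b8/s0 VC-HIT; vc=[27,4]
#8 0x22→b4/s0 VC-HIT; vc=[27,8]

SEQ = [MISS, MISS, MISS, VC-HIT, L1-HIT, L1-HIT, MISS, VC-HIT, VC-HIT]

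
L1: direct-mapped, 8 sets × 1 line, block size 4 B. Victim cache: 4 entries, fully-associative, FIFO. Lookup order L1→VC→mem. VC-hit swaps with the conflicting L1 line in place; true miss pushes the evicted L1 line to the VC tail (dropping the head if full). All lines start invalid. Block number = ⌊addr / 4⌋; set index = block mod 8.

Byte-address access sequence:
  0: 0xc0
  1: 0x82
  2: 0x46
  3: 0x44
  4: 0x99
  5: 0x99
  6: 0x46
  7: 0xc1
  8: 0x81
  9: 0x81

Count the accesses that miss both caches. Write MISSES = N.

MISSES = 4

0: 0xc0 (blk 48, set 0) → MISS  vc=[]
1: 0x82 (blk 32, set 0) → MISS  vc=[48]
2: 0x46 (blk 17, set 1) → MISS  vc=[48]
3: 0x44 (blk 17, set 1) → L1-HIT  vc=[48]
4: 0x99 (blk 38, set 6) → MISS  vc=[48]
5: 0x99 (blk 38, set 6) → L1-HIT  vc=[48]
6: 0x46 (blk 17, set 1) → L1-HIT  vc=[48]
7: 0xc1 (blk 48, set 0) → VC-HIT  vc=[32]
8: 0x81 (blk 32, set 0) → VC-HIT  vc=[48]
9: 0x81 (blk 32, set 0) → L1-HIT  vc=[48]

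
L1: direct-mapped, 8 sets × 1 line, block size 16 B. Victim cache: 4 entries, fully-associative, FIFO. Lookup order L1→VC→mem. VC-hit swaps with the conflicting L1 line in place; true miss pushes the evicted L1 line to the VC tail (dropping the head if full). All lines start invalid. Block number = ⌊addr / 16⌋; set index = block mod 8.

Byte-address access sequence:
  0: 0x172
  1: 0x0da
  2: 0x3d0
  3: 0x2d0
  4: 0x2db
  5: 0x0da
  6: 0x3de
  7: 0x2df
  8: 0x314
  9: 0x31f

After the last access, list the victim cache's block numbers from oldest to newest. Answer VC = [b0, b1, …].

0: 0x172 (blk 23, set 7) → MISS  vc=[]
1: 0xda (blk 13, set 5) → MISS  vc=[]
2: 0x3d0 (blk 61, set 5) → MISS  vc=[13]
3: 0x2d0 (blk 45, set 5) → MISS  vc=[13, 61]
4: 0x2db (blk 45, set 5) → L1-HIT  vc=[13, 61]
5: 0xda (blk 13, set 5) → VC-HIT  vc=[45, 61]
6: 0x3de (blk 61, set 5) → VC-HIT  vc=[45, 13]
7: 0x2df (blk 45, set 5) → VC-HIT  vc=[61, 13]
8: 0x314 (blk 49, set 1) → MISS  vc=[61, 13]
9: 0x31f (blk 49, set 1) → L1-HIT  vc=[61, 13]

VC = [61, 13]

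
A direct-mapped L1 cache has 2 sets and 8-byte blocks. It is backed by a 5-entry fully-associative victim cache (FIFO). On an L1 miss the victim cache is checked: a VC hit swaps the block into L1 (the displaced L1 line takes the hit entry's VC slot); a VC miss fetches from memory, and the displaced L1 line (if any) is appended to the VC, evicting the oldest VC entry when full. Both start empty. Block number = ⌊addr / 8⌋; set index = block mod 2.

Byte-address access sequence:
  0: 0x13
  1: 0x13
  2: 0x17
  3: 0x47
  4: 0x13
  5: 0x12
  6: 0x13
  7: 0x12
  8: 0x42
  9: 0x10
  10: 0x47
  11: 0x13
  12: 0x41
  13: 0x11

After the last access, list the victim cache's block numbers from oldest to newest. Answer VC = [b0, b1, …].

VC = [8]

  [0] addr=0x13 blk=2 s=0: MISS | VC []
  [1] addr=0x13 blk=2 s=0: L1-HIT | VC []
  [2] addr=0x17 blk=2 s=0: L1-HIT | VC []
  [3] addr=0x47 blk=8 s=0: MISS | VC [2]
  [4] addr=0x13 blk=2 s=0: VC-HIT | VC [8]
  [5] addr=0x12 blk=2 s=0: L1-HIT | VC [8]
  [6] addr=0x13 blk=2 s=0: L1-HIT | VC [8]
  [7] addr=0x12 blk=2 s=0: L1-HIT | VC [8]
  [8] addr=0x42 blk=8 s=0: VC-HIT | VC [2]
  [9] addr=0x10 blk=2 s=0: VC-HIT | VC [8]
  [10] addr=0x47 blk=8 s=0: VC-HIT | VC [2]
  [11] addr=0x13 blk=2 s=0: VC-HIT | VC [8]
  [12] addr=0x41 blk=8 s=0: VC-HIT | VC [2]
  [13] addr=0x11 blk=2 s=0: VC-HIT | VC [8]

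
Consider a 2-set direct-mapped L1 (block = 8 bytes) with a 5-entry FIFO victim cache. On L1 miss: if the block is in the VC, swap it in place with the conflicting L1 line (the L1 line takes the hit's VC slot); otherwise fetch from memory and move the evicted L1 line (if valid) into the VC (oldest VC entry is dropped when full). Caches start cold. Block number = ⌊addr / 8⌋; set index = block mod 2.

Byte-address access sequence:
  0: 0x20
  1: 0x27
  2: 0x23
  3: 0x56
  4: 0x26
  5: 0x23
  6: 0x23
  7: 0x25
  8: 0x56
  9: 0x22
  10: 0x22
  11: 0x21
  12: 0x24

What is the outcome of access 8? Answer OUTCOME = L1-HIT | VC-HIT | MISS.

OUTCOME = VC-HIT

#0 0x20→b4/s0 MISS; vc=[]
#1 0x27→b4/s0 L1-HIT; vc=[]
#2 0x23→b4/s0 L1-HIT; vc=[]
#3 0x56→b10/s0 MISS; vc=[4]
#4 0x26→b4/s0 VC-HIT; vc=[10]
#5 0x23→b4/s0 L1-HIT; vc=[10]
#6 0x23→b4/s0 L1-HIT; vc=[10]
#7 0x25→b4/s0 L1-HIT; vc=[10]
#8 0x56→b10/s0 VC-HIT; vc=[4]
#9 0x22→b4/s0 VC-HIT; vc=[10]
#10 0x22→b4/s0 L1-HIT; vc=[10]
#11 0x21→b4/s0 L1-HIT; vc=[10]
#12 0x24→b4/s0 L1-HIT; vc=[10]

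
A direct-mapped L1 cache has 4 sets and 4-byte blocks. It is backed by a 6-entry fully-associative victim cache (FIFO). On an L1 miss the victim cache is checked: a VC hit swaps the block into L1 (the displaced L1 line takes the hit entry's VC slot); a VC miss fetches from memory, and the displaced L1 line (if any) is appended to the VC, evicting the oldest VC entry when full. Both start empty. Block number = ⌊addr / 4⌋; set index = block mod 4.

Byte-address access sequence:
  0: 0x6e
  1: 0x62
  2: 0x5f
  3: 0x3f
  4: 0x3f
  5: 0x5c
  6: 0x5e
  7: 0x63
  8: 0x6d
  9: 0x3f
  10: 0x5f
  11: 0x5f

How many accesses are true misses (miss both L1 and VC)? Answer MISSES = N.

MISSES = 4

#0 0x6e→b27/s3 MISS; vc=[]
#1 0x62→b24/s0 MISS; vc=[]
#2 0x5f→b23/s3 MISS; vc=[27]
#3 0x3f→b15/s3 MISS; vc=[27,23]
#4 0x3f→b15/s3 L1-HIT; vc=[27,23]
#5 0x5c→b23/s3 VC-HIT; vc=[27,15]
#6 0x5e→b23/s3 L1-HIT; vc=[27,15]
#7 0x63→b24/s0 L1-HIT; vc=[27,15]
#8 0x6d→b27/s3 VC-HIT; vc=[23,15]
#9 0x3f→b15/s3 VC-HIT; vc=[23,27]
#10 0x5f→b23/s3 VC-HIT; vc=[15,27]
#11 0x5f→b23/s3 L1-HIT; vc=[15,27]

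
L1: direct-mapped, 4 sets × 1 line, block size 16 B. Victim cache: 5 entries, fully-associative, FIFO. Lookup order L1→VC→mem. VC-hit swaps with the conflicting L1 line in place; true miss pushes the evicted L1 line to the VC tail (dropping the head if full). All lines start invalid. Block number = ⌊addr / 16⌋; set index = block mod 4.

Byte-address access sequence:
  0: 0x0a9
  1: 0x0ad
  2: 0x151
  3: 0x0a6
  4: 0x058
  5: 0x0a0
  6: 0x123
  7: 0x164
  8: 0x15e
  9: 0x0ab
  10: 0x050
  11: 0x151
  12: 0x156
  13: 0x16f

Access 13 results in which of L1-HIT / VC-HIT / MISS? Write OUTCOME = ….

0: 0xa9 (blk 10, set 2) → MISS  vc=[]
1: 0xad (blk 10, set 2) → L1-HIT  vc=[]
2: 0x151 (blk 21, set 1) → MISS  vc=[]
3: 0xa6 (blk 10, set 2) → L1-HIT  vc=[]
4: 0x58 (blk 5, set 1) → MISS  vc=[21]
5: 0xa0 (blk 10, set 2) → L1-HIT  vc=[21]
6: 0x123 (blk 18, set 2) → MISS  vc=[21, 10]
7: 0x164 (blk 22, set 2) → MISS  vc=[21, 10, 18]
8: 0x15e (blk 21, set 1) → VC-HIT  vc=[5, 10, 18]
9: 0xab (blk 10, set 2) → VC-HIT  vc=[5, 22, 18]
10: 0x50 (blk 5, set 1) → VC-HIT  vc=[21, 22, 18]
11: 0x151 (blk 21, set 1) → VC-HIT  vc=[5, 22, 18]
12: 0x156 (blk 21, set 1) → L1-HIT  vc=[5, 22, 18]
13: 0x16f (blk 22, set 2) → VC-HIT  vc=[5, 10, 18]

OUTCOME = VC-HIT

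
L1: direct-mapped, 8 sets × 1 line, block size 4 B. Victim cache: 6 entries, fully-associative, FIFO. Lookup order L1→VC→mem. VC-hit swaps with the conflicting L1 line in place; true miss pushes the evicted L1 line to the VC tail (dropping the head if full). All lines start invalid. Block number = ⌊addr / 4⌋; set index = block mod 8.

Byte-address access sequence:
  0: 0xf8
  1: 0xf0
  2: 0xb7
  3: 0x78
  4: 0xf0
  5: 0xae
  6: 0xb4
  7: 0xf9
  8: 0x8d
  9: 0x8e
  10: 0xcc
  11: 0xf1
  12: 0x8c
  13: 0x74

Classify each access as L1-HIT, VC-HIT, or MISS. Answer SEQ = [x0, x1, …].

SEQ = [MISS, MISS, MISS, MISS, L1-HIT, MISS, L1-HIT, VC-HIT, MISS, L1-HIT, MISS, L1-HIT, VC-HIT, MISS]

0: 0xf8 (blk 62, set 6) → MISS  vc=[]
1: 0xf0 (blk 60, set 4) → MISS  vc=[]
2: 0xb7 (blk 45, set 5) → MISS  vc=[]
3: 0x78 (blk 30, set 6) → MISS  vc=[62]
4: 0xf0 (blk 60, set 4) → L1-HIT  vc=[62]
5: 0xae (blk 43, set 3) → MISS  vc=[62]
6: 0xb4 (blk 45, set 5) → L1-HIT  vc=[62]
7: 0xf9 (blk 62, set 6) → VC-HIT  vc=[30]
8: 0x8d (blk 35, set 3) → MISS  vc=[30, 43]
9: 0x8e (blk 35, set 3) → L1-HIT  vc=[30, 43]
10: 0xcc (blk 51, set 3) → MISS  vc=[30, 43, 35]
11: 0xf1 (blk 60, set 4) → L1-HIT  vc=[30, 43, 35]
12: 0x8c (blk 35, set 3) → VC-HIT  vc=[30, 43, 51]
13: 0x74 (blk 29, set 5) → MISS  vc=[30, 43, 51, 45]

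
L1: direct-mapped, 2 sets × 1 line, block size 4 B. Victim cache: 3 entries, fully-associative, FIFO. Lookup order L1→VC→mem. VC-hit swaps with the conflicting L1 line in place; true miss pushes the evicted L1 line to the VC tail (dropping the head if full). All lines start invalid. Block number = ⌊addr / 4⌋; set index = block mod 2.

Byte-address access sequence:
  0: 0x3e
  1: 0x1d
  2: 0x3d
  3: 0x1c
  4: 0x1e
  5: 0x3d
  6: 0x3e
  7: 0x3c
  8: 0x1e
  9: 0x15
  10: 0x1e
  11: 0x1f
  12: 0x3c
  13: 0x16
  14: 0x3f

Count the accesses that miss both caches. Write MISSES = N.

MISSES = 3

  [0] addr=0x3e blk=15 s=1: MISS | VC []
  [1] addr=0x1d blk=7 s=1: MISS | VC [15]
  [2] addr=0x3d blk=15 s=1: VC-HIT | VC [7]
  [3] addr=0x1c blk=7 s=1: VC-HIT | VC [15]
  [4] addr=0x1e blk=7 s=1: L1-HIT | VC [15]
  [5] addr=0x3d blk=15 s=1: VC-HIT | VC [7]
  [6] addr=0x3e blk=15 s=1: L1-HIT | VC [7]
  [7] addr=0x3c blk=15 s=1: L1-HIT | VC [7]
  [8] addr=0x1e blk=7 s=1: VC-HIT | VC [15]
  [9] addr=0x15 blk=5 s=1: MISS | VC [15, 7]
  [10] addr=0x1e blk=7 s=1: VC-HIT | VC [15, 5]
  [11] addr=0x1f blk=7 s=1: L1-HIT | VC [15, 5]
  [12] addr=0x3c blk=15 s=1: VC-HIT | VC [7, 5]
  [13] addr=0x16 blk=5 s=1: VC-HIT | VC [7, 15]
  [14] addr=0x3f blk=15 s=1: VC-HIT | VC [7, 5]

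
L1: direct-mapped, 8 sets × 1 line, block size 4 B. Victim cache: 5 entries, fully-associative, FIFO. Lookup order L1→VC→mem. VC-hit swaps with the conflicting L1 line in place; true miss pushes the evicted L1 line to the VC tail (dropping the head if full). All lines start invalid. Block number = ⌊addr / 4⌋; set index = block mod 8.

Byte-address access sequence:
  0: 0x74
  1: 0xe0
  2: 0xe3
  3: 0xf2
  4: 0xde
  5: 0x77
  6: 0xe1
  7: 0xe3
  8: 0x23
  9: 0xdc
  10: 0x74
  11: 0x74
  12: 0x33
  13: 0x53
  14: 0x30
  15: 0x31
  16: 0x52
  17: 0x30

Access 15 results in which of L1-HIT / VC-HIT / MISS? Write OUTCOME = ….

OUTCOME = L1-HIT

#0 0x74→b29/s5 MISS; vc=[]
#1 0xe0→b56/s0 MISS; vc=[]
#2 0xe3→b56/s0 L1-HIT; vc=[]
#3 0xf2→b60/s4 MISS; vc=[]
#4 0xde→b55/s7 MISS; vc=[]
#5 0x77→b29/s5 L1-HIT; vc=[]
#6 0xe1→b56/s0 L1-HIT; vc=[]
#7 0xe3→b56/s0 L1-HIT; vc=[]
#8 0x23→b8/s0 MISS; vc=[56]
#9 0xdc→b55/s7 L1-HIT; vc=[56]
#10 0x74→b29/s5 L1-HIT; vc=[56]
#11 0x74→b29/s5 L1-HIT; vc=[56]
#12 0x33→b12/s4 MISS; vc=[56,60]
#13 0x53→b20/s4 MISS; vc=[56,60,12]
#14 0x30→b12/s4 VC-HIT; vc=[56,60,20]
#15 0x31→b12/s4 L1-HIT; vc=[56,60,20]
#16 0x52→b20/s4 VC-HIT; vc=[56,60,12]
#17 0x30→b12/s4 VC-HIT; vc=[56,60,20]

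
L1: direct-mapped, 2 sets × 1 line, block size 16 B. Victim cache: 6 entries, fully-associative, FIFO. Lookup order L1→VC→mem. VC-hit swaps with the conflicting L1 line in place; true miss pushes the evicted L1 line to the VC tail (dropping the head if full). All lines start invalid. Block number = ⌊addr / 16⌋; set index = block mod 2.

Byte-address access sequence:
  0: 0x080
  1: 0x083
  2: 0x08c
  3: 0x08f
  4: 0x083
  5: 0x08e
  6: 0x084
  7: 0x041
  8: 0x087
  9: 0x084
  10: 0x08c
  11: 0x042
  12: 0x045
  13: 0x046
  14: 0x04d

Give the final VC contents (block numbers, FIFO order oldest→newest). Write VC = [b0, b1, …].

VC = [8]

  [0] addr=0x80 blk=8 s=0: MISS | VC []
  [1] addr=0x83 blk=8 s=0: L1-HIT | VC []
  [2] addr=0x8c blk=8 s=0: L1-HIT | VC []
  [3] addr=0x8f blk=8 s=0: L1-HIT | VC []
  [4] addr=0x83 blk=8 s=0: L1-HIT | VC []
  [5] addr=0x8e blk=8 s=0: L1-HIT | VC []
  [6] addr=0x84 blk=8 s=0: L1-HIT | VC []
  [7] addr=0x41 blk=4 s=0: MISS | VC [8]
  [8] addr=0x87 blk=8 s=0: VC-HIT | VC [4]
  [9] addr=0x84 blk=8 s=0: L1-HIT | VC [4]
  [10] addr=0x8c blk=8 s=0: L1-HIT | VC [4]
  [11] addr=0x42 blk=4 s=0: VC-HIT | VC [8]
  [12] addr=0x45 blk=4 s=0: L1-HIT | VC [8]
  [13] addr=0x46 blk=4 s=0: L1-HIT | VC [8]
  [14] addr=0x4d blk=4 s=0: L1-HIT | VC [8]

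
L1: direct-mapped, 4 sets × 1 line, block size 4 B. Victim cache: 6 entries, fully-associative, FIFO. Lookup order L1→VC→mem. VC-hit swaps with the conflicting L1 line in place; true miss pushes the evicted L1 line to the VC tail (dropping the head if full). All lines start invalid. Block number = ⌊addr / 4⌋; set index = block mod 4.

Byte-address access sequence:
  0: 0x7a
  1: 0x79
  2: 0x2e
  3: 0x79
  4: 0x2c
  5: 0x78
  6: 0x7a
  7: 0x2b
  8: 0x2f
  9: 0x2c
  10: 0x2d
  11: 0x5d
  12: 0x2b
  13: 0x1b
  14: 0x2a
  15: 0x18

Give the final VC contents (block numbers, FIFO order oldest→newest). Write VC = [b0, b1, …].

0: 0x7a (blk 30, set 2) → MISS  vc=[]
1: 0x79 (blk 30, set 2) → L1-HIT  vc=[]
2: 0x2e (blk 11, set 3) → MISS  vc=[]
3: 0x79 (blk 30, set 2) → L1-HIT  vc=[]
4: 0x2c (blk 11, set 3) → L1-HIT  vc=[]
5: 0x78 (blk 30, set 2) → L1-HIT  vc=[]
6: 0x7a (blk 30, set 2) → L1-HIT  vc=[]
7: 0x2b (blk 10, set 2) → MISS  vc=[30]
8: 0x2f (blk 11, set 3) → L1-HIT  vc=[30]
9: 0x2c (blk 11, set 3) → L1-HIT  vc=[30]
10: 0x2d (blk 11, set 3) → L1-HIT  vc=[30]
11: 0x5d (blk 23, set 3) → MISS  vc=[30, 11]
12: 0x2b (blk 10, set 2) → L1-HIT  vc=[30, 11]
13: 0x1b (blk 6, set 2) → MISS  vc=[30, 11, 10]
14: 0x2a (blk 10, set 2) → VC-HIT  vc=[30, 11, 6]
15: 0x18 (blk 6, set 2) → VC-HIT  vc=[30, 11, 10]

VC = [30, 11, 10]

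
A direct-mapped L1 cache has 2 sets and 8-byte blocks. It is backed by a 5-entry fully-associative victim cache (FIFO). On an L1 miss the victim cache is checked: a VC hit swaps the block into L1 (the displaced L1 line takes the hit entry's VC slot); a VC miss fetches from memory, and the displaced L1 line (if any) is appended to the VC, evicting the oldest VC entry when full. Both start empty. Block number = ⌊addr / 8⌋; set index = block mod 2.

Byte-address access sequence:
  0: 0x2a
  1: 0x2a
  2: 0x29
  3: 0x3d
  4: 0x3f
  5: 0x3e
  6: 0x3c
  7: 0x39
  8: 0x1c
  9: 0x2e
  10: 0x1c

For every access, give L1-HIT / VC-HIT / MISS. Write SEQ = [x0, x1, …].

SEQ = [MISS, L1-HIT, L1-HIT, MISS, L1-HIT, L1-HIT, L1-HIT, L1-HIT, MISS, VC-HIT, VC-HIT]

0: 0x2a (blk 5, set 1) → MISS  vc=[]
1: 0x2a (blk 5, set 1) → L1-HIT  vc=[]
2: 0x29 (blk 5, set 1) → L1-HIT  vc=[]
3: 0x3d (blk 7, set 1) → MISS  vc=[5]
4: 0x3f (blk 7, set 1) → L1-HIT  vc=[5]
5: 0x3e (blk 7, set 1) → L1-HIT  vc=[5]
6: 0x3c (blk 7, set 1) → L1-HIT  vc=[5]
7: 0x39 (blk 7, set 1) → L1-HIT  vc=[5]
8: 0x1c (blk 3, set 1) → MISS  vc=[5, 7]
9: 0x2e (blk 5, set 1) → VC-HIT  vc=[3, 7]
10: 0x1c (blk 3, set 1) → VC-HIT  vc=[5, 7]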